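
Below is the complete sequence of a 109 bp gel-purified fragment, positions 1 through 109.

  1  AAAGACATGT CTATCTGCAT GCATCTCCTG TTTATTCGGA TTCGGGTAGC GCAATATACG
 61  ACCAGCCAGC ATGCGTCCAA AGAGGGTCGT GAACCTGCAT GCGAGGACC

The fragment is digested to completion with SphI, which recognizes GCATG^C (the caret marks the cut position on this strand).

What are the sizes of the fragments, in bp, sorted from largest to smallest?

52, 28, 21, 8 bp

SphI sites (GCATGC) start at positions 17, 69, 97.
SphI cuts after base 5 of each site (before the last base), so after positions 21, 73, 101.
Linear molecule, 3 cuts → 4 fragments:
  1–21 → 21 bp
  22–73 → 52 bp
  74–101 → 28 bp
  102–109 → 8 bp
Sorted largest to smallest: 52, 28, 21, 8 bp.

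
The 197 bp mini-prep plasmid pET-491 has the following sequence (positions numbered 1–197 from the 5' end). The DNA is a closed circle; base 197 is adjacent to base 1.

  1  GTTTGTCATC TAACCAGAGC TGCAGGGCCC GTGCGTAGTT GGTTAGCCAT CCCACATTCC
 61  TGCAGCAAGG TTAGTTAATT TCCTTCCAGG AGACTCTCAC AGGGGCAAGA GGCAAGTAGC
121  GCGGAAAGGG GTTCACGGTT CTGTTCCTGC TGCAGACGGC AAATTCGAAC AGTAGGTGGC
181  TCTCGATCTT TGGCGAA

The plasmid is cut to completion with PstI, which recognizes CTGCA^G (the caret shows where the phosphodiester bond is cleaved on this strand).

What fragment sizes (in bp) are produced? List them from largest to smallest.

PstI sites (CTGCAG) start at positions 20, 60, 150.
PstI cuts after base 5 of each site (before the last base), so after positions 24, 64, 154.
Circular molecule, 3 cuts → 3 fragments:
  25–64 → 40 bp
  65–154 → 90 bp
  155–197 then 1–24 → 43 + 24 = 67 bp
Sorted largest to smallest: 90, 67, 40 bp.

90, 67, 40 bp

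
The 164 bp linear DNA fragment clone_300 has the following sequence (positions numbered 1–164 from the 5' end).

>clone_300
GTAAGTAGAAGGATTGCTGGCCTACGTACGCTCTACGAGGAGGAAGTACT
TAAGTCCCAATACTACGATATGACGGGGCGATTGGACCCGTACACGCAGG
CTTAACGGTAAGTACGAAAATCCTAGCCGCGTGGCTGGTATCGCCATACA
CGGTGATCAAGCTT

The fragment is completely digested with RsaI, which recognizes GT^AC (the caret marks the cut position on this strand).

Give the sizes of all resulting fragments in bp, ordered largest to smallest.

RsaI sites (GTAC) start at positions 26, 46, 90, 112.
RsaI cuts after base 2 of each site, so after positions 27, 47, 91, 113.
Linear molecule, 4 cuts → 5 fragments:
  1–27 → 27 bp
  28–47 → 20 bp
  48–91 → 44 bp
  92–113 → 22 bp
  114–164 → 51 bp
Sorted largest to smallest: 51, 44, 27, 22, 20 bp.

51, 44, 27, 22, 20 bp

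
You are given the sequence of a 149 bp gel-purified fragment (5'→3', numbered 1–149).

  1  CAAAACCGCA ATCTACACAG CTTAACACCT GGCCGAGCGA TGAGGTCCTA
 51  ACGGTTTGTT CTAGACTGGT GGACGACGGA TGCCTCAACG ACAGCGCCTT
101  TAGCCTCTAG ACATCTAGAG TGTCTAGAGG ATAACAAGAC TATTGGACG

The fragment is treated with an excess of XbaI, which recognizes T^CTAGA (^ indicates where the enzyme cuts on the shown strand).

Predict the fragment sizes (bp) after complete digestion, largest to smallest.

XbaI sites (TCTAGA) start at positions 60, 106, 114, 123.
XbaI cuts after the first base of each site, so after positions 60, 106, 114, 123.
Linear molecule, 4 cuts → 5 fragments:
  1–60 → 60 bp
  61–106 → 46 bp
  107–114 → 8 bp
  115–123 → 9 bp
  124–149 → 26 bp
Sorted largest to smallest: 60, 46, 26, 9, 8 bp.

60, 46, 26, 9, 8 bp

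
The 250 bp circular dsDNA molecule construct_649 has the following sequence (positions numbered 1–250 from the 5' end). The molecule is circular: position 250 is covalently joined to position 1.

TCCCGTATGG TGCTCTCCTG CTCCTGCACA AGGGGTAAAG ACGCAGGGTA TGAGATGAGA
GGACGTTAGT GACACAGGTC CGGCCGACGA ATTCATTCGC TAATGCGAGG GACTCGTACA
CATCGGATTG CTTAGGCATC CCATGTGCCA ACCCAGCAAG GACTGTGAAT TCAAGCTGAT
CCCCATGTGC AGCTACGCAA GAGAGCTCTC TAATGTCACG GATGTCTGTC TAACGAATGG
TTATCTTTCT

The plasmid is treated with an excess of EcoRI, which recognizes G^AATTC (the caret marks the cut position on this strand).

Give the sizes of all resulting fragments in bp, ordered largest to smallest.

172, 78 bp

EcoRI sites (GAATTC) start at positions 89, 167.
EcoRI cuts after the first base of each site, so after positions 89, 167.
Circular molecule, 2 cuts → 2 fragments:
  90–167 → 78 bp
  168–250 then 1–89 → 83 + 89 = 172 bp
Sorted largest to smallest: 172, 78 bp.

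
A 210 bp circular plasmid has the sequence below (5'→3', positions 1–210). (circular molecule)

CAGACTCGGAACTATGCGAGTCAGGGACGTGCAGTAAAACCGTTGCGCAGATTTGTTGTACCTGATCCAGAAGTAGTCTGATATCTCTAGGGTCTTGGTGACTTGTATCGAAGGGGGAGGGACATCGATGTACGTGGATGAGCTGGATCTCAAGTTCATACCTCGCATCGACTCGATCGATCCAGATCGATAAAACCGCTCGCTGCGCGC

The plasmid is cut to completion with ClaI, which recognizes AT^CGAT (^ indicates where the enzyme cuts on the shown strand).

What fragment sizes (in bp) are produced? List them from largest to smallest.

ClaI sites (ATCGAT) start at positions 124, 176, 186.
ClaI cuts after base 2 of each site, so after positions 125, 177, 187.
Circular molecule, 3 cuts → 3 fragments:
  126–177 → 52 bp
  178–187 → 10 bp
  188–210 then 1–125 → 23 + 125 = 148 bp
Sorted largest to smallest: 148, 52, 10 bp.

148, 52, 10 bp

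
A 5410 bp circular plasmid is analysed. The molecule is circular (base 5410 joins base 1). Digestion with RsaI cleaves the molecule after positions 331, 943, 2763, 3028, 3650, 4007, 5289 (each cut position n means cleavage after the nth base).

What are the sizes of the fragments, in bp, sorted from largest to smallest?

1820, 1282, 622, 612, 452, 357, 265 bp

Circular molecule, 7 cuts → 7 fragments:
  943 − 331 = 612 bp
  2763 − 943 = 1820 bp
  3028 − 2763 = 265 bp
  3650 − 3028 = 622 bp
  4007 − 3650 = 357 bp
  5289 − 4007 = 1282 bp
  wrap: 5410 − 5289 + 331 = 452 bp
Sorted largest to smallest: 1820, 1282, 622, 612, 452, 357, 265 bp.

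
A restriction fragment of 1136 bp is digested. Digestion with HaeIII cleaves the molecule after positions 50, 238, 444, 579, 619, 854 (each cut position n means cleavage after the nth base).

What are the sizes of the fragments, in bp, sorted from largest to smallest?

Linear molecule, 6 cuts → 7 fragments:
  50 − 0 = 50 bp
  238 − 50 = 188 bp
  444 − 238 = 206 bp
  579 − 444 = 135 bp
  619 − 579 = 40 bp
  854 − 619 = 235 bp
  1136 − 854 = 282 bp
Sorted largest to smallest: 282, 235, 206, 188, 135, 50, 40 bp.

282, 235, 206, 188, 135, 50, 40 bp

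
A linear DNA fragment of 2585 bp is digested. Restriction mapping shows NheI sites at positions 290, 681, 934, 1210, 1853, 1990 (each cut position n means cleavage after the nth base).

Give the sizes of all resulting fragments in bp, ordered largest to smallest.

643, 595, 391, 290, 276, 253, 137 bp

Linear molecule, 6 cuts → 7 fragments:
  290 − 0 = 290 bp
  681 − 290 = 391 bp
  934 − 681 = 253 bp
  1210 − 934 = 276 bp
  1853 − 1210 = 643 bp
  1990 − 1853 = 137 bp
  2585 − 1990 = 595 bp
Sorted largest to smallest: 643, 595, 391, 290, 276, 253, 137 bp.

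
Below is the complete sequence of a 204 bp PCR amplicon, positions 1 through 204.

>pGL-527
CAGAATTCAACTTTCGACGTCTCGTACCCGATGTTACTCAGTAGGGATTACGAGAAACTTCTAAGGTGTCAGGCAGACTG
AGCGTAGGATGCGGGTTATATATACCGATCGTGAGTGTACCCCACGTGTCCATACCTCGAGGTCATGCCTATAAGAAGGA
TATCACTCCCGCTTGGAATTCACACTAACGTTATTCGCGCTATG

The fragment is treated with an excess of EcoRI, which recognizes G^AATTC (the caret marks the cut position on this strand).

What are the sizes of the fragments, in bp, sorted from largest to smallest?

EcoRI sites (GAATTC) start at positions 3, 176.
EcoRI cuts after the first base of each site, so after positions 3, 176.
Linear molecule, 2 cuts → 3 fragments:
  1–3 → 3 bp
  4–176 → 173 bp
  177–204 → 28 bp
Sorted largest to smallest: 173, 28, 3 bp.

173, 28, 3 bp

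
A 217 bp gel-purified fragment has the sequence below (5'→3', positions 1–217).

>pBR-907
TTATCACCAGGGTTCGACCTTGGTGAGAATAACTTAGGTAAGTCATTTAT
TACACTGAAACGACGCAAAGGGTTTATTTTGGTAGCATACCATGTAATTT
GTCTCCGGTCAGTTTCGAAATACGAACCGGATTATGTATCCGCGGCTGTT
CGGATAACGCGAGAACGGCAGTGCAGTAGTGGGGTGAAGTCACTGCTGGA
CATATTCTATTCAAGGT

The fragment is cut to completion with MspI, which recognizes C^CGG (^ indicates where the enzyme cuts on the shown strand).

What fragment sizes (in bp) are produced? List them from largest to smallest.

105, 90, 22 bp

MspI sites (CCGG) start at positions 105, 127.
MspI cuts after the first base of each site, so after positions 105, 127.
Linear molecule, 2 cuts → 3 fragments:
  1–105 → 105 bp
  106–127 → 22 bp
  128–217 → 90 bp
Sorted largest to smallest: 105, 90, 22 bp.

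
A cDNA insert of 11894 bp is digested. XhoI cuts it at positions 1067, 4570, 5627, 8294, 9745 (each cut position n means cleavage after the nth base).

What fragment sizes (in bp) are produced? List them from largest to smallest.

3503, 2667, 2149, 1451, 1067, 1057 bp

Linear molecule, 5 cuts → 6 fragments:
  1067 − 0 = 1067 bp
  4570 − 1067 = 3503 bp
  5627 − 4570 = 1057 bp
  8294 − 5627 = 2667 bp
  9745 − 8294 = 1451 bp
  11894 − 9745 = 2149 bp
Sorted largest to smallest: 3503, 2667, 2149, 1451, 1067, 1057 bp.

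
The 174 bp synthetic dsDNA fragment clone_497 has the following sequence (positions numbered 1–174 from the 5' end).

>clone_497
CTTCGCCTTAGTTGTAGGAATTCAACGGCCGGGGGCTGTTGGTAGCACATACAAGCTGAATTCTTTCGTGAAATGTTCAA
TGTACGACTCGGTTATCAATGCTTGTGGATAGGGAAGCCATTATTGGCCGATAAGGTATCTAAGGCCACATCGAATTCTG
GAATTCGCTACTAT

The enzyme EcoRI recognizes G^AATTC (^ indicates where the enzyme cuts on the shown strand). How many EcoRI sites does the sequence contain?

GAATTC occurs starting at positions 18, 58, 153, 161.
EcoRI cuts at 4 sites.

4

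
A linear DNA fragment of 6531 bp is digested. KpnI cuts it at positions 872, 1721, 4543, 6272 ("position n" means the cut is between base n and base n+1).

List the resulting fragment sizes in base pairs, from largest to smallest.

2822, 1729, 872, 849, 259 bp

Linear molecule, 4 cuts → 5 fragments:
  872 − 0 = 872 bp
  1721 − 872 = 849 bp
  4543 − 1721 = 2822 bp
  6272 − 4543 = 1729 bp
  6531 − 6272 = 259 bp
Sorted largest to smallest: 2822, 1729, 872, 849, 259 bp.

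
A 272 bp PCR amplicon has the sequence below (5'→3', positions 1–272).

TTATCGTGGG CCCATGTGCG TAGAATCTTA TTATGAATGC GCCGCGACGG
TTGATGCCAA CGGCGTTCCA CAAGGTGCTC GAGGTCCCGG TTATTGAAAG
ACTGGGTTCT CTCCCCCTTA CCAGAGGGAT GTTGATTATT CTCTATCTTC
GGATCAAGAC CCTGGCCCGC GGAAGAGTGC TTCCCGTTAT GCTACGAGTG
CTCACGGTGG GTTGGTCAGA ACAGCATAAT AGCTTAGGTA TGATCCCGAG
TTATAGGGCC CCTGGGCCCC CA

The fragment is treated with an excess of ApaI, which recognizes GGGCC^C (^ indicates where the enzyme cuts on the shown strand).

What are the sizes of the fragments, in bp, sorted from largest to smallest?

ApaI sites (GGGCCC) start at positions 8, 256, 264.
ApaI cuts after base 5 of each site (before the last base), so after positions 12, 260, 268.
Linear molecule, 3 cuts → 4 fragments:
  1–12 → 12 bp
  13–260 → 248 bp
  261–268 → 8 bp
  269–272 → 4 bp
Sorted largest to smallest: 248, 12, 8, 4 bp.

248, 12, 8, 4 bp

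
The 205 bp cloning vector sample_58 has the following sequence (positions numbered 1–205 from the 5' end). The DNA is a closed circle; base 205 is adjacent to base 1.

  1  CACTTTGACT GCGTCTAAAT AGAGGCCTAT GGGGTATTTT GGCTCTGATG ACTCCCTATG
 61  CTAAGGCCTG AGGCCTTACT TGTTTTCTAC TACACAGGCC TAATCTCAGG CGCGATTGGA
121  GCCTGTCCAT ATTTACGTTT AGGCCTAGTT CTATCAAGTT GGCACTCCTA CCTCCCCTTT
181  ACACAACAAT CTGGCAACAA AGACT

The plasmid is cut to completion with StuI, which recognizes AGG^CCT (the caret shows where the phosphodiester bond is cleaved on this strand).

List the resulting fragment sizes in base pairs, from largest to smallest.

87, 45, 41, 25, 7 bp

StuI sites (AGGCCT) start at positions 23, 64, 71, 96, 141.
StuI cuts after base 3 of each site, so after positions 25, 66, 73, 98, 143.
Circular molecule, 5 cuts → 5 fragments:
  26–66 → 41 bp
  67–73 → 7 bp
  74–98 → 25 bp
  99–143 → 45 bp
  144–205 then 1–25 → 62 + 25 = 87 bp
Sorted largest to smallest: 87, 45, 41, 25, 7 bp.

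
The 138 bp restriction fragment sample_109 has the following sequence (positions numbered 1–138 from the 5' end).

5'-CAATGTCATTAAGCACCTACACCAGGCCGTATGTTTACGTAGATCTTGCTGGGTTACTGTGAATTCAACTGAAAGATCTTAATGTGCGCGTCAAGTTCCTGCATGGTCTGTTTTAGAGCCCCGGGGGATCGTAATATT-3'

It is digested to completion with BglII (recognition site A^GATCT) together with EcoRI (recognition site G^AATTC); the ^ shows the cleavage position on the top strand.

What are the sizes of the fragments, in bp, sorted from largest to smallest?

64, 41, 20, 13 bp

BglII sites (AGATCT) start at positions 41, 74.
BglII cuts after the first base of each site, so after positions 41, 74.
The EcoRI site (GAATTC) starts at position 61.
EcoRI cuts after the first base of each site, so after position 61.
Combined cut positions: 41, 61, 74.
Linear molecule, 3 cuts → 4 fragments:
  1–41 → 41 bp
  42–61 → 20 bp
  62–74 → 13 bp
  75–138 → 64 bp
Sorted largest to smallest: 64, 41, 20, 13 bp.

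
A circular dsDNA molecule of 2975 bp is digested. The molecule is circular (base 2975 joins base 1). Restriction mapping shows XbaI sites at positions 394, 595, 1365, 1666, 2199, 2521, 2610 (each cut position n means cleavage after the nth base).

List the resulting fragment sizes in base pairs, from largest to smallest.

Circular molecule, 7 cuts → 7 fragments:
  595 − 394 = 201 bp
  1365 − 595 = 770 bp
  1666 − 1365 = 301 bp
  2199 − 1666 = 533 bp
  2521 − 2199 = 322 bp
  2610 − 2521 = 89 bp
  wrap: 2975 − 2610 + 394 = 759 bp
Sorted largest to smallest: 770, 759, 533, 322, 301, 201, 89 bp.

770, 759, 533, 322, 301, 201, 89 bp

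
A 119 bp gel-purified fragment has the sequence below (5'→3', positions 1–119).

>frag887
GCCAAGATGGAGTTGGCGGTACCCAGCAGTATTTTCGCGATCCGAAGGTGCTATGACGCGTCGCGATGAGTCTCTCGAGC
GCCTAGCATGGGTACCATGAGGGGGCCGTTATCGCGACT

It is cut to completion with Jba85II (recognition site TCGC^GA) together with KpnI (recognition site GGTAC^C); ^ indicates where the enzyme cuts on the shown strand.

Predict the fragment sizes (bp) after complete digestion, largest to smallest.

31, 26, 22, 20, 16, 4 bp

Jba85II sites (TCGCGA) start at positions 35, 61, 112.
Jba85II cuts after base 4 of each site, so after positions 38, 64, 115.
KpnI sites (GGTACC) start at positions 18, 91.
KpnI cuts after base 5 of each site (before the last base), so after positions 22, 95.
Combined cut positions: 22, 38, 64, 95, 115.
Linear molecule, 5 cuts → 6 fragments:
  1–22 → 22 bp
  23–38 → 16 bp
  39–64 → 26 bp
  65–95 → 31 bp
  96–115 → 20 bp
  116–119 → 4 bp
Sorted largest to smallest: 31, 26, 22, 20, 16, 4 bp.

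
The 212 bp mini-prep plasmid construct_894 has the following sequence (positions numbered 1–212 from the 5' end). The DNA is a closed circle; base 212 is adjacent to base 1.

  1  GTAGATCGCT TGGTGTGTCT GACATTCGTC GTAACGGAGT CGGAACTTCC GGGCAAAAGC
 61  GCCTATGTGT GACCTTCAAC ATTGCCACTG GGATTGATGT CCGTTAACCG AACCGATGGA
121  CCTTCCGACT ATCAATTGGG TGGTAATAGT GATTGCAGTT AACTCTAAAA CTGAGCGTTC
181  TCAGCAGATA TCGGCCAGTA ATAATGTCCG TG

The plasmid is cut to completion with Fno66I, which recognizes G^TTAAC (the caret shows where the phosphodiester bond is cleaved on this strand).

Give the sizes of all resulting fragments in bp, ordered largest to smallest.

Fno66I sites (GTTAAC) start at positions 103, 158.
Fno66I cuts after the first base of each site, so after positions 103, 158.
Circular molecule, 2 cuts → 2 fragments:
  104–158 → 55 bp
  159–212 then 1–103 → 54 + 103 = 157 bp
Sorted largest to smallest: 157, 55 bp.

157, 55 bp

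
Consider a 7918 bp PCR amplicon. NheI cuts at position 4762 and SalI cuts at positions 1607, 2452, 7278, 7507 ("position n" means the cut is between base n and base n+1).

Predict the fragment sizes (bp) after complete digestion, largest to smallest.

Combined cut positions (sorted): 1607, 2452, 4762, 7278, 7507.
Linear molecule, 5 cuts → 6 fragments:
  1607 − 0 = 1607 bp
  2452 − 1607 = 845 bp
  4762 − 2452 = 2310 bp
  7278 − 4762 = 2516 bp
  7507 − 7278 = 229 bp
  7918 − 7507 = 411 bp
Sorted largest to smallest: 2516, 2310, 1607, 845, 411, 229 bp.

2516, 2310, 1607, 845, 411, 229 bp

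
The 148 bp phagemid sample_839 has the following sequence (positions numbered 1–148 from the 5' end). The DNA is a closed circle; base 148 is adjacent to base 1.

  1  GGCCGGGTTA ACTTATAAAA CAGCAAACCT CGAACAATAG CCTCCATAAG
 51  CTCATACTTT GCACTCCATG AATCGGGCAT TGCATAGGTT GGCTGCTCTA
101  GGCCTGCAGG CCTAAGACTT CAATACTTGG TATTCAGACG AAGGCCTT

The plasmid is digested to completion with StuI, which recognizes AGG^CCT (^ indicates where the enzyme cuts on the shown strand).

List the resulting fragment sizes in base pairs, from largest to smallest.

106, 34, 8 bp

StuI sites (AGGCCT) start at positions 100, 108, 142.
StuI cuts after base 3 of each site, so after positions 102, 110, 144.
Circular molecule, 3 cuts → 3 fragments:
  103–110 → 8 bp
  111–144 → 34 bp
  145–148 then 1–102 → 4 + 102 = 106 bp
Sorted largest to smallest: 106, 34, 8 bp.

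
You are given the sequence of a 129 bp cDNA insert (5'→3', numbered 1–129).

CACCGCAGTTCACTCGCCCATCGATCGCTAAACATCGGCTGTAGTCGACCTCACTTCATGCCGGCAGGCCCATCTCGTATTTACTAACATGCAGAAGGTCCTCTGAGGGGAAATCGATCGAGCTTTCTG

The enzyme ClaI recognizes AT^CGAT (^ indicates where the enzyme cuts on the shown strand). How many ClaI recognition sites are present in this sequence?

ATCGAT occurs starting at positions 20, 113.
ClaI cuts at 2 sites.

2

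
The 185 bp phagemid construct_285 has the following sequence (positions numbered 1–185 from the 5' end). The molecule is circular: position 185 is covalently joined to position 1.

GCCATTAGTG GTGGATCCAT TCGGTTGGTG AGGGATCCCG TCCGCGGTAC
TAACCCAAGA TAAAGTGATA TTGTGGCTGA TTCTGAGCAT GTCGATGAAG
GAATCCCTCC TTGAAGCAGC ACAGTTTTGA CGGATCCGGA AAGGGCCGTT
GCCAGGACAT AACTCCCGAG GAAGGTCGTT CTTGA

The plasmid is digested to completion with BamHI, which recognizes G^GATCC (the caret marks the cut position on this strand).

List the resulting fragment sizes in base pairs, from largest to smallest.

99, 66, 20 bp

BamHI sites (GGATCC) start at positions 13, 33, 132.
BamHI cuts after the first base of each site, so after positions 13, 33, 132.
Circular molecule, 3 cuts → 3 fragments:
  14–33 → 20 bp
  34–132 → 99 bp
  133–185 then 1–13 → 53 + 13 = 66 bp
Sorted largest to smallest: 99, 66, 20 bp.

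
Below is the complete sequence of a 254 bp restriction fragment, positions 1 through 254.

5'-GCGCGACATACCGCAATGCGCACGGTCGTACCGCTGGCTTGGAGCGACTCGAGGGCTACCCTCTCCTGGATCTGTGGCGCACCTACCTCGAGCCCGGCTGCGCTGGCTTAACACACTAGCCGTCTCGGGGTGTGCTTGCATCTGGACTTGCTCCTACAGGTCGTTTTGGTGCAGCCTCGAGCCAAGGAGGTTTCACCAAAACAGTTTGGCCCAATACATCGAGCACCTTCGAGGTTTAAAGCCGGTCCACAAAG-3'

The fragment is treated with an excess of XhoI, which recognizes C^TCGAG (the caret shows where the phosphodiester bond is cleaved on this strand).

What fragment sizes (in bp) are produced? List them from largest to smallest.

XhoI sites (CTCGAG) start at positions 48, 87, 176.
XhoI cuts after the first base of each site, so after positions 48, 87, 176.
Linear molecule, 3 cuts → 4 fragments:
  1–48 → 48 bp
  49–87 → 39 bp
  88–176 → 89 bp
  177–254 → 78 bp
Sorted largest to smallest: 89, 78, 48, 39 bp.

89, 78, 48, 39 bp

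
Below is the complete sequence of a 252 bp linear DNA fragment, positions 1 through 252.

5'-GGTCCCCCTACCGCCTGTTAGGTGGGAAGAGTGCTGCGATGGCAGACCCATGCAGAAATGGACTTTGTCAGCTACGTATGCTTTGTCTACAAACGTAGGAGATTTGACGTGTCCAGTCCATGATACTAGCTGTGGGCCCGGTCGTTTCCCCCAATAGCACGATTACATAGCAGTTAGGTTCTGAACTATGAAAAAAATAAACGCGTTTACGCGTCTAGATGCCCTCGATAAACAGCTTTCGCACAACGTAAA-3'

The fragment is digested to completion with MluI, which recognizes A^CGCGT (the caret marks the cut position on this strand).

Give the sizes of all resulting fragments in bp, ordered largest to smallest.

MluI sites (ACGCGT) start at positions 201, 209.
MluI cuts after the first base of each site, so after positions 201, 209.
Linear molecule, 2 cuts → 3 fragments:
  1–201 → 201 bp
  202–209 → 8 bp
  210–252 → 43 bp
Sorted largest to smallest: 201, 43, 8 bp.

201, 43, 8 bp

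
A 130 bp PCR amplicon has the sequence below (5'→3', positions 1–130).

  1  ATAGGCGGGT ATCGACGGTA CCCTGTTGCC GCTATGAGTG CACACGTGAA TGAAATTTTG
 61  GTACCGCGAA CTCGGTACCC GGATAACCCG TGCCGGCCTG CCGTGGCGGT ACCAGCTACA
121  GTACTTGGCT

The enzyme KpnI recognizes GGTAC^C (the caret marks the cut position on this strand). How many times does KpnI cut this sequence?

GGTACC occurs starting at positions 17, 60, 74, 108.
KpnI cuts at 4 sites.

4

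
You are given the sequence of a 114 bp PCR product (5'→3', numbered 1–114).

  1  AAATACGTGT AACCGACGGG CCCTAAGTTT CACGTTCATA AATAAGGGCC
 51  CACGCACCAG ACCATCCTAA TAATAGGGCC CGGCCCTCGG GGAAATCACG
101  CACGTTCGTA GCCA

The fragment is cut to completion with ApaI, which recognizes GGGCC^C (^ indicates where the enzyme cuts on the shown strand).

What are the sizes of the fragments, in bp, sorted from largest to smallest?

ApaI sites (GGGCCC) start at positions 18, 46, 76.
ApaI cuts after base 5 of each site (before the last base), so after positions 22, 50, 80.
Linear molecule, 3 cuts → 4 fragments:
  1–22 → 22 bp
  23–50 → 28 bp
  51–80 → 30 bp
  81–114 → 34 bp
Sorted largest to smallest: 34, 30, 28, 22 bp.

34, 30, 28, 22 bp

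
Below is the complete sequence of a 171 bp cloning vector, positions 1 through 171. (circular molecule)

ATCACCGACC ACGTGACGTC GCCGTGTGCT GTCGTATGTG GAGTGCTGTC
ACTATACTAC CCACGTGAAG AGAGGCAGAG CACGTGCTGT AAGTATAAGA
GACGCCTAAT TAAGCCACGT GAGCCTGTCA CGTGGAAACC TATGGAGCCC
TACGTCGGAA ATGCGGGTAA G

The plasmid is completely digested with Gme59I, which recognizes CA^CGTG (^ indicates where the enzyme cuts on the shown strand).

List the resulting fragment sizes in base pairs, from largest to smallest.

Gme59I sites (CACGTG) start at positions 10, 62, 81, 116, 129.
Gme59I cuts after base 2 of each site, so after positions 11, 63, 82, 117, 130.
Circular molecule, 5 cuts → 5 fragments:
  12–63 → 52 bp
  64–82 → 19 bp
  83–117 → 35 bp
  118–130 → 13 bp
  131–171 then 1–11 → 41 + 11 = 52 bp
Sorted largest to smallest: 52, 52, 35, 19, 13 bp.

52, 52, 35, 19, 13 bp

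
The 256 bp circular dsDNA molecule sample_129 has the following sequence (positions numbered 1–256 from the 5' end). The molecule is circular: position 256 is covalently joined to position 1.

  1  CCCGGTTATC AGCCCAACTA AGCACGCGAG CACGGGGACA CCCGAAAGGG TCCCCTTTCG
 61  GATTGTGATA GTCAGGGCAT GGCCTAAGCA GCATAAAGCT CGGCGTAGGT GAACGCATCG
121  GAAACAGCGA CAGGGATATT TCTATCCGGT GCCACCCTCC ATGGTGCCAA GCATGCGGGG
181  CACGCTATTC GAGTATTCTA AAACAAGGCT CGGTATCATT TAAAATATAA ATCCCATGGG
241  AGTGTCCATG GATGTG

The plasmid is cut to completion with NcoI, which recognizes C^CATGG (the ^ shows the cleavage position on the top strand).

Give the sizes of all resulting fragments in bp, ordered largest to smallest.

169, 75, 12 bp

NcoI sites (CCATGG) start at positions 159, 234, 246.
NcoI cuts after the first base of each site, so after positions 159, 234, 246.
Circular molecule, 3 cuts → 3 fragments:
  160–234 → 75 bp
  235–246 → 12 bp
  247–256 then 1–159 → 10 + 159 = 169 bp
Sorted largest to smallest: 169, 75, 12 bp.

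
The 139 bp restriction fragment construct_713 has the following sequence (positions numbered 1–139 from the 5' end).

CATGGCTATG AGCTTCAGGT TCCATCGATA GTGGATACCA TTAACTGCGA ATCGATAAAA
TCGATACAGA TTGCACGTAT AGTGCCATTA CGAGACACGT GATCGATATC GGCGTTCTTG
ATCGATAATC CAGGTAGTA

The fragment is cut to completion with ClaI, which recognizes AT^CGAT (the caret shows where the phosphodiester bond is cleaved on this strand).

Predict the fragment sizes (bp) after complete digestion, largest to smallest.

ClaI sites (ATCGAT) start at positions 24, 51, 60, 102, 121.
ClaI cuts after base 2 of each site, so after positions 25, 52, 61, 103, 122.
Linear molecule, 5 cuts → 6 fragments:
  1–25 → 25 bp
  26–52 → 27 bp
  53–61 → 9 bp
  62–103 → 42 bp
  104–122 → 19 bp
  123–139 → 17 bp
Sorted largest to smallest: 42, 27, 25, 19, 17, 9 bp.

42, 27, 25, 19, 17, 9 bp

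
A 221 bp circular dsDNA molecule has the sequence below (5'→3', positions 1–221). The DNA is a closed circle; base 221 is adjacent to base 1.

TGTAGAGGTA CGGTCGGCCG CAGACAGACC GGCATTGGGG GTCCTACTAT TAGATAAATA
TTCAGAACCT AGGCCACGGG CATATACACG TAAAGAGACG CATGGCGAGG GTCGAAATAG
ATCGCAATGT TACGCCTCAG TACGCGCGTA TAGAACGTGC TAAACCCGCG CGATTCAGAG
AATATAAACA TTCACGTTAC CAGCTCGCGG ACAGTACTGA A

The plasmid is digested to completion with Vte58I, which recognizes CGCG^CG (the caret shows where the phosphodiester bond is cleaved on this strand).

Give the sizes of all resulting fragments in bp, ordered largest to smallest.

Vte58I sites (CGCGCG) start at positions 143, 167.
Vte58I cuts after base 4 of each site, so after positions 146, 170.
Circular molecule, 2 cuts → 2 fragments:
  147–170 → 24 bp
  171–221 then 1–146 → 51 + 146 = 197 bp
Sorted largest to smallest: 197, 24 bp.

197, 24 bp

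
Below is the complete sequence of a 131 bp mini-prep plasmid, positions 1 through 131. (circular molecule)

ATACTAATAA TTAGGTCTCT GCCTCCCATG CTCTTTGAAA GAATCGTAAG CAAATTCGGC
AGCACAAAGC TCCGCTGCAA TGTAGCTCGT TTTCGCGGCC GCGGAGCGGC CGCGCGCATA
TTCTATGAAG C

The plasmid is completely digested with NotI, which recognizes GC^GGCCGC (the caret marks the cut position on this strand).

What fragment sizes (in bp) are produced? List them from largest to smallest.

NotI sites (GCGGCCGC) start at positions 95, 106.
NotI cuts after base 2 of each site, so after positions 96, 107.
Circular molecule, 2 cuts → 2 fragments:
  97–107 → 11 bp
  108–131 then 1–96 → 24 + 96 = 120 bp
Sorted largest to smallest: 120, 11 bp.

120, 11 bp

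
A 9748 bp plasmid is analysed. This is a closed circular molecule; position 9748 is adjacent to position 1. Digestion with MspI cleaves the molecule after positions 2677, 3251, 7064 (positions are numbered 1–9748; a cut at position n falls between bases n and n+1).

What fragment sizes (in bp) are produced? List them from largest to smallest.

Circular molecule, 3 cuts → 3 fragments:
  3251 − 2677 = 574 bp
  7064 − 3251 = 3813 bp
  wrap: 9748 − 7064 + 2677 = 5361 bp
Sorted largest to smallest: 5361, 3813, 574 bp.

5361, 3813, 574 bp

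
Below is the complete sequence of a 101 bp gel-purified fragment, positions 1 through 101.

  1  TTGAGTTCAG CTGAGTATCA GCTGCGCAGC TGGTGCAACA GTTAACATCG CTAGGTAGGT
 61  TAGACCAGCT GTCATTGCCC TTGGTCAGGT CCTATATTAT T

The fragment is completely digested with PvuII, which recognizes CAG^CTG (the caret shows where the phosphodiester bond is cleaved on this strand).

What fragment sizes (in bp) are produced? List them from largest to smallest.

PvuII sites (CAGCTG) start at positions 8, 19, 27, 66.
PvuII cuts after base 3 of each site, so after positions 10, 21, 29, 68.
Linear molecule, 4 cuts → 5 fragments:
  1–10 → 10 bp
  11–21 → 11 bp
  22–29 → 8 bp
  30–68 → 39 bp
  69–101 → 33 bp
Sorted largest to smallest: 39, 33, 11, 10, 8 bp.

39, 33, 11, 10, 8 bp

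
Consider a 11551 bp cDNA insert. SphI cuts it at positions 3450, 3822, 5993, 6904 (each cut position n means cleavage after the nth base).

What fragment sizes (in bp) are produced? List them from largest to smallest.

Linear molecule, 4 cuts → 5 fragments:
  3450 − 0 = 3450 bp
  3822 − 3450 = 372 bp
  5993 − 3822 = 2171 bp
  6904 − 5993 = 911 bp
  11551 − 6904 = 4647 bp
Sorted largest to smallest: 4647, 3450, 2171, 911, 372 bp.

4647, 3450, 2171, 911, 372 bp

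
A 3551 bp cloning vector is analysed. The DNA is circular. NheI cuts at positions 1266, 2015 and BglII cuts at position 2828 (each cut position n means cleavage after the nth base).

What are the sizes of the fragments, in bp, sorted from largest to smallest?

1989, 813, 749 bp

Combined cut positions (sorted): 1266, 2015, 2828.
Circular molecule, 3 cuts → 3 fragments:
  2015 − 1266 = 749 bp
  2828 − 2015 = 813 bp
  wrap: 3551 − 2828 + 1266 = 1989 bp
Sorted largest to smallest: 1989, 813, 749 bp.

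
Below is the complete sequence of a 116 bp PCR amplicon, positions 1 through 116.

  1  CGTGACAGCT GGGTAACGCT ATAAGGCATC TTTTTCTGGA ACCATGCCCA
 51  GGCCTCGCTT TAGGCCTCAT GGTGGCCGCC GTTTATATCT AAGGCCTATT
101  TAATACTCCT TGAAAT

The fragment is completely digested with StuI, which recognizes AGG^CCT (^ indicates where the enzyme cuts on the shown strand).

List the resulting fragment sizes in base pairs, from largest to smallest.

StuI sites (AGGCCT) start at positions 50, 62, 92.
StuI cuts after base 3 of each site, so after positions 52, 64, 94.
Linear molecule, 3 cuts → 4 fragments:
  1–52 → 52 bp
  53–64 → 12 bp
  65–94 → 30 bp
  95–116 → 22 bp
Sorted largest to smallest: 52, 30, 22, 12 bp.

52, 30, 22, 12 bp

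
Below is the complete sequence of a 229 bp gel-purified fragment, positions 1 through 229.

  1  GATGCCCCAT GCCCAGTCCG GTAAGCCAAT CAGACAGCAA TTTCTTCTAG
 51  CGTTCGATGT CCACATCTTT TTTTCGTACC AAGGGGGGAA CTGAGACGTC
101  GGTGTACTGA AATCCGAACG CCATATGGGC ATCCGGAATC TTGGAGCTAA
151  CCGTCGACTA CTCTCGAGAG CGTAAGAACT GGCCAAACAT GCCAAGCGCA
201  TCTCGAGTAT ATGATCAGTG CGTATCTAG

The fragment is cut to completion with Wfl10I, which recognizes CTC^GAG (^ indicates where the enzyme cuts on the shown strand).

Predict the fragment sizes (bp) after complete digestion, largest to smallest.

Wfl10I sites (CTCGAG) start at positions 163, 202.
Wfl10I cuts after base 3 of each site, so after positions 165, 204.
Linear molecule, 2 cuts → 3 fragments:
  1–165 → 165 bp
  166–204 → 39 bp
  205–229 → 25 bp
Sorted largest to smallest: 165, 39, 25 bp.

165, 39, 25 bp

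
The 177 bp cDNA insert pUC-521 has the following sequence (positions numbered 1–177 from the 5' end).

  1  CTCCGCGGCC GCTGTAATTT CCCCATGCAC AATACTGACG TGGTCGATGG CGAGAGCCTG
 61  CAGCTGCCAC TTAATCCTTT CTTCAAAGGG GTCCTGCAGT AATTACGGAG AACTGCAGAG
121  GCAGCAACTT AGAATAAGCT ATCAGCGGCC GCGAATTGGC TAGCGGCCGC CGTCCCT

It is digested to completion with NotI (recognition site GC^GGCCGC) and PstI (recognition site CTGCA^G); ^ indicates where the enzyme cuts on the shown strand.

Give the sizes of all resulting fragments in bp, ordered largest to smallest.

NotI sites (GCGGCCGC) start at positions 5, 145, 163.
NotI cuts after base 2 of each site, so after positions 6, 146, 164.
PstI sites (CTGCAG) start at positions 58, 94, 113.
PstI cuts after base 5 of each site (before the last base), so after positions 62, 98, 117.
Combined cut positions: 6, 62, 98, 117, 146, 164.
Linear molecule, 6 cuts → 7 fragments:
  1–6 → 6 bp
  7–62 → 56 bp
  63–98 → 36 bp
  99–117 → 19 bp
  118–146 → 29 bp
  147–164 → 18 bp
  165–177 → 13 bp
Sorted largest to smallest: 56, 36, 29, 19, 18, 13, 6 bp.

56, 36, 29, 19, 18, 13, 6 bp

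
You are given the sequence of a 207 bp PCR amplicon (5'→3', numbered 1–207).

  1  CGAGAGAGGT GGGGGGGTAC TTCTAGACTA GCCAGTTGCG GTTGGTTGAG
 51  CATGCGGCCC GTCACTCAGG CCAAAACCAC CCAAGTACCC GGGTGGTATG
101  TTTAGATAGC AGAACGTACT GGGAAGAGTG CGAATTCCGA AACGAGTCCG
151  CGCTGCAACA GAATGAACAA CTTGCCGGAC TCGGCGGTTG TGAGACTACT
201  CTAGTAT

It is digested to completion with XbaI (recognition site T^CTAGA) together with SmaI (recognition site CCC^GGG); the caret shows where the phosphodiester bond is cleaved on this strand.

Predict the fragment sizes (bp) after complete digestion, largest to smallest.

117, 68, 22 bp

The XbaI site (TCTAGA) starts at position 22.
XbaI cuts after the first base of each site, so after position 22.
The SmaI site (CCCGGG) starts at position 88.
SmaI cuts after base 3 of each site, so after position 90.
Combined cut positions: 22, 90.
Linear molecule, 2 cuts → 3 fragments:
  1–22 → 22 bp
  23–90 → 68 bp
  91–207 → 117 bp
Sorted largest to smallest: 117, 68, 22 bp.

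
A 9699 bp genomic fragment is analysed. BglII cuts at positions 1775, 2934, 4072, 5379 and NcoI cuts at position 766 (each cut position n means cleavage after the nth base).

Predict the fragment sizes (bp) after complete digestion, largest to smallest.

4320, 1307, 1159, 1138, 1009, 766 bp

Combined cut positions (sorted): 766, 1775, 2934, 4072, 5379.
Linear molecule, 5 cuts → 6 fragments:
  766 − 0 = 766 bp
  1775 − 766 = 1009 bp
  2934 − 1775 = 1159 bp
  4072 − 2934 = 1138 bp
  5379 − 4072 = 1307 bp
  9699 − 5379 = 4320 bp
Sorted largest to smallest: 4320, 1307, 1159, 1138, 1009, 766 bp.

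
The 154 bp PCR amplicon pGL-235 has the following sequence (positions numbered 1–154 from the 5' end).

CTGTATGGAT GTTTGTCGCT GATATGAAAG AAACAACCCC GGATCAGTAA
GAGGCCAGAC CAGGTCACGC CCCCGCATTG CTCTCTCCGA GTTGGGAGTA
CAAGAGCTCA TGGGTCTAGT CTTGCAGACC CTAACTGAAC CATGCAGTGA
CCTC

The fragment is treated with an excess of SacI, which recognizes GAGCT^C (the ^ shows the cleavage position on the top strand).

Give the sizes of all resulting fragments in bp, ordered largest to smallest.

108, 46 bp

The SacI site (GAGCTC) starts at position 104.
SacI cuts after base 5 of each site (before the last base), so after position 108.
Linear molecule, 1 cut → 2 fragments:
  1–108 → 108 bp
  109–154 → 46 bp
Sorted largest to smallest: 108, 46 bp.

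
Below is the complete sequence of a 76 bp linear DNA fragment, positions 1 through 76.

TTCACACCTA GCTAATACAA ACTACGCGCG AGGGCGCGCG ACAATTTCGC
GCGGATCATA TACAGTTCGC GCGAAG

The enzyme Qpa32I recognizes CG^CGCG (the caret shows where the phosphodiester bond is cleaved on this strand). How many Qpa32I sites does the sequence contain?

CGCGCG occurs starting at positions 25, 35, 48, 68.
Qpa32I cuts at 4 sites.

4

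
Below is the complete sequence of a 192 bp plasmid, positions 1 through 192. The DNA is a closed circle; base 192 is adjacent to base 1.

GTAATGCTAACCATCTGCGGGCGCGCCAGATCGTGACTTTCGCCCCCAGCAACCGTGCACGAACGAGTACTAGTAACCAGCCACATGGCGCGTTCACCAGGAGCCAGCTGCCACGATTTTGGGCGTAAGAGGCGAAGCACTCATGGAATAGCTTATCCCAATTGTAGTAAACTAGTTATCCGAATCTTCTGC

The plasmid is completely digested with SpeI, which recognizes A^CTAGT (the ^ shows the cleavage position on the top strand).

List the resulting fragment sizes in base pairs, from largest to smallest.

102, 90 bp

SpeI sites (ACTAGT) start at positions 69, 171.
SpeI cuts after the first base of each site, so after positions 69, 171.
Circular molecule, 2 cuts → 2 fragments:
  70–171 → 102 bp
  172–192 then 1–69 → 21 + 69 = 90 bp
Sorted largest to smallest: 102, 90 bp.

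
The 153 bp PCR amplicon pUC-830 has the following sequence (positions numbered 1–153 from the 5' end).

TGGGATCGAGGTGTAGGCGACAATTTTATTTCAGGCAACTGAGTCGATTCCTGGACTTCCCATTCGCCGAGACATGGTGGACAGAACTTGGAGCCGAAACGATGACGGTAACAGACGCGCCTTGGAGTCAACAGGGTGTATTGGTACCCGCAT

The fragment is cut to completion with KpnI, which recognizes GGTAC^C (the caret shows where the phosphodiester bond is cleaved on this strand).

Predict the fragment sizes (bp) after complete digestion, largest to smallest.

147, 6 bp

The KpnI site (GGTACC) starts at position 143.
KpnI cuts after base 5 of each site (before the last base), so after position 147.
Linear molecule, 1 cut → 2 fragments:
  1–147 → 147 bp
  148–153 → 6 bp
Sorted largest to smallest: 147, 6 bp.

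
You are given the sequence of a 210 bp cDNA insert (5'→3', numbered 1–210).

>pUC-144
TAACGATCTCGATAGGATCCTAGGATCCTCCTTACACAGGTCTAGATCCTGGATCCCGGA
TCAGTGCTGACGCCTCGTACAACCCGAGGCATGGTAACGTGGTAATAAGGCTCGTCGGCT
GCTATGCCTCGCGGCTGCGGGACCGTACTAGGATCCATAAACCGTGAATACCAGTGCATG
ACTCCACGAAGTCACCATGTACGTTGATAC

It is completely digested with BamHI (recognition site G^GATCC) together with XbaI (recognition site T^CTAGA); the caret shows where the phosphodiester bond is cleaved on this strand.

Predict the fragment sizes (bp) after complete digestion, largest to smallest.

100, 59, 18, 15, 10, 8 bp

BamHI sites (GGATCC) start at positions 15, 23, 51, 151.
BamHI cuts after the first base of each site, so after positions 15, 23, 51, 151.
The XbaI site (TCTAGA) starts at position 41.
XbaI cuts after the first base of each site, so after position 41.
Combined cut positions: 15, 23, 41, 51, 151.
Linear molecule, 5 cuts → 6 fragments:
  1–15 → 15 bp
  16–23 → 8 bp
  24–41 → 18 bp
  42–51 → 10 bp
  52–151 → 100 bp
  152–210 → 59 bp
Sorted largest to smallest: 100, 59, 18, 15, 10, 8 bp.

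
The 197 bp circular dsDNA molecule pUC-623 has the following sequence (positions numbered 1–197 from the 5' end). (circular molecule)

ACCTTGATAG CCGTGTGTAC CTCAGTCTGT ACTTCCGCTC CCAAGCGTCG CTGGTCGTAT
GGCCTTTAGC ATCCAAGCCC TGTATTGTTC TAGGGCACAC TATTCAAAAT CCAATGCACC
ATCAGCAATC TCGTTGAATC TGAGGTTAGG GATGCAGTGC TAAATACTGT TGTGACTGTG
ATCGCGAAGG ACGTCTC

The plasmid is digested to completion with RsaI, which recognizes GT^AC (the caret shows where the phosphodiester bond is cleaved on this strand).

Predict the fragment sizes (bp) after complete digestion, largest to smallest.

185, 12 bp

RsaI sites (GTAC) start at positions 17, 29.
RsaI cuts after base 2 of each site, so after positions 18, 30.
Circular molecule, 2 cuts → 2 fragments:
  19–30 → 12 bp
  31–197 then 1–18 → 167 + 18 = 185 bp
Sorted largest to smallest: 185, 12 bp.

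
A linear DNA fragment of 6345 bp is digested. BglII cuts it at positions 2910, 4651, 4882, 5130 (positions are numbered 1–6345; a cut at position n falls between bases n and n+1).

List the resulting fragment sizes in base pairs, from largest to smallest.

Linear molecule, 4 cuts → 5 fragments:
  2910 − 0 = 2910 bp
  4651 − 2910 = 1741 bp
  4882 − 4651 = 231 bp
  5130 − 4882 = 248 bp
  6345 − 5130 = 1215 bp
Sorted largest to smallest: 2910, 1741, 1215, 248, 231 bp.

2910, 1741, 1215, 248, 231 bp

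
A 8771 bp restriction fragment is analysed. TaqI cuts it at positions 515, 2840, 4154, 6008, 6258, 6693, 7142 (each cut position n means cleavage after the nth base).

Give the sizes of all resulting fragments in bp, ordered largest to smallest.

Linear molecule, 7 cuts → 8 fragments:
  515 − 0 = 515 bp
  2840 − 515 = 2325 bp
  4154 − 2840 = 1314 bp
  6008 − 4154 = 1854 bp
  6258 − 6008 = 250 bp
  6693 − 6258 = 435 bp
  7142 − 6693 = 449 bp
  8771 − 7142 = 1629 bp
Sorted largest to smallest: 2325, 1854, 1629, 1314, 515, 449, 435, 250 bp.

2325, 1854, 1629, 1314, 515, 449, 435, 250 bp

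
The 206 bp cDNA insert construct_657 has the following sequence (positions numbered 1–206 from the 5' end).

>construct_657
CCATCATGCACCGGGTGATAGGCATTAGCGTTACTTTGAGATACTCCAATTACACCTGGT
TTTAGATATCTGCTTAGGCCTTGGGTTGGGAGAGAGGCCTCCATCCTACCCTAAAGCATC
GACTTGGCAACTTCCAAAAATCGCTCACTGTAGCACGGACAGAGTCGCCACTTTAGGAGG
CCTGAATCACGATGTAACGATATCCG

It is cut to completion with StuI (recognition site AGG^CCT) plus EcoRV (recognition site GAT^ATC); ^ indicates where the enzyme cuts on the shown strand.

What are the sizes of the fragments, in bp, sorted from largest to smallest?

83, 67, 21, 19, 11, 5 bp

StuI sites (AGGCCT) start at positions 76, 95, 178.
StuI cuts after base 3 of each site, so after positions 78, 97, 180.
EcoRV sites (GATATC) start at positions 65, 199.
EcoRV cuts after base 3 of each site, so after positions 67, 201.
Combined cut positions: 67, 78, 97, 180, 201.
Linear molecule, 5 cuts → 6 fragments:
  1–67 → 67 bp
  68–78 → 11 bp
  79–97 → 19 bp
  98–180 → 83 bp
  181–201 → 21 bp
  202–206 → 5 bp
Sorted largest to smallest: 83, 67, 21, 19, 11, 5 bp.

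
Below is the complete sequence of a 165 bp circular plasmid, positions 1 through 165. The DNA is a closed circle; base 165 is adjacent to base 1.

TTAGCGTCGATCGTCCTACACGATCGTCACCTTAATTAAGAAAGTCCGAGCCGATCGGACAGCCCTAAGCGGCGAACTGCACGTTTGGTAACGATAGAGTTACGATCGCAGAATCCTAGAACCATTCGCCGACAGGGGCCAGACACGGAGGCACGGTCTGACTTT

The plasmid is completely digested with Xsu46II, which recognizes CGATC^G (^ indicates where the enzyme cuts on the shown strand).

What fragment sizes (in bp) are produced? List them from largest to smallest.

Xsu46II sites (CGATCG) start at positions 8, 21, 52, 103.
Xsu46II cuts after base 5 of each site (before the last base), so after positions 12, 25, 56, 107.
Circular molecule, 4 cuts → 4 fragments:
  13–25 → 13 bp
  26–56 → 31 bp
  57–107 → 51 bp
  108–165 then 1–12 → 58 + 12 = 70 bp
Sorted largest to smallest: 70, 51, 31, 13 bp.

70, 51, 31, 13 bp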